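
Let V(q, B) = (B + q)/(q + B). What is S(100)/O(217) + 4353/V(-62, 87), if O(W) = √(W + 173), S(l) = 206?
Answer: 4353 + 103*√390/195 ≈ 4363.4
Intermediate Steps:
V(q, B) = 1 (V(q, B) = (B + q)/(B + q) = 1)
O(W) = √(173 + W)
S(100)/O(217) + 4353/V(-62, 87) = 206/(√(173 + 217)) + 4353/1 = 206/(√390) + 4353*1 = 206*(√390/390) + 4353 = 103*√390/195 + 4353 = 4353 + 103*√390/195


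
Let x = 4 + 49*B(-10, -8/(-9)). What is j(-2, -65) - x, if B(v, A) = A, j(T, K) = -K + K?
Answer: -428/9 ≈ -47.556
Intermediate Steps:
j(T, K) = 0
x = 428/9 (x = 4 + 49*(-8/(-9)) = 4 + 49*(-8*(-⅑)) = 4 + 49*(8/9) = 4 + 392/9 = 428/9 ≈ 47.556)
j(-2, -65) - x = 0 - 1*428/9 = 0 - 428/9 = -428/9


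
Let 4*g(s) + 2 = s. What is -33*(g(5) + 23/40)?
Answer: -1749/40 ≈ -43.725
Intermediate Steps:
g(s) = -1/2 + s/4
-33*(g(5) + 23/40) = -33*((-1/2 + (1/4)*5) + 23/40) = -33*((-1/2 + 5/4) + 23*(1/40)) = -33*(3/4 + 23/40) = -33*53/40 = -1749/40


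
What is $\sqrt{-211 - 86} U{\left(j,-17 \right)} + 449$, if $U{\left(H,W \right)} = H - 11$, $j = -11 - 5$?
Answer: $449 - 81 i \sqrt{33} \approx 449.0 - 465.31 i$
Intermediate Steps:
$j = -16$ ($j = -11 - 5 = -16$)
$U{\left(H,W \right)} = -11 + H$
$\sqrt{-211 - 86} U{\left(j,-17 \right)} + 449 = \sqrt{-211 - 86} \left(-11 - 16\right) + 449 = \sqrt{-297} \left(-27\right) + 449 = 3 i \sqrt{33} \left(-27\right) + 449 = - 81 i \sqrt{33} + 449 = 449 - 81 i \sqrt{33}$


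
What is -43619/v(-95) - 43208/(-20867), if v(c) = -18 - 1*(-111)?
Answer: -82379939/176421 ≈ -466.95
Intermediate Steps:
v(c) = 93 (v(c) = -18 + 111 = 93)
-43619/v(-95) - 43208/(-20867) = -43619/93 - 43208/(-20867) = -43619*1/93 - 43208*(-1/20867) = -43619/93 + 3928/1897 = -82379939/176421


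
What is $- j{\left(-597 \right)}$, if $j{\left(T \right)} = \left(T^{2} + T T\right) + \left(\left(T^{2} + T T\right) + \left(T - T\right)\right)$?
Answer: $-1425636$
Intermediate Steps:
$j{\left(T \right)} = 4 T^{2}$ ($j{\left(T \right)} = \left(T^{2} + T^{2}\right) + \left(\left(T^{2} + T^{2}\right) + 0\right) = 2 T^{2} + \left(2 T^{2} + 0\right) = 2 T^{2} + 2 T^{2} = 4 T^{2}$)
$- j{\left(-597 \right)} = - 4 \left(-597\right)^{2} = - 4 \cdot 356409 = \left(-1\right) 1425636 = -1425636$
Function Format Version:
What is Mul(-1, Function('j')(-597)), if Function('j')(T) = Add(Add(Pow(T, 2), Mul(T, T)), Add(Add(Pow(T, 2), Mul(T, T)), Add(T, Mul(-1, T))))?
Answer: -1425636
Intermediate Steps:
Function('j')(T) = Mul(4, Pow(T, 2)) (Function('j')(T) = Add(Add(Pow(T, 2), Pow(T, 2)), Add(Add(Pow(T, 2), Pow(T, 2)), 0)) = Add(Mul(2, Pow(T, 2)), Add(Mul(2, Pow(T, 2)), 0)) = Add(Mul(2, Pow(T, 2)), Mul(2, Pow(T, 2))) = Mul(4, Pow(T, 2)))
Mul(-1, Function('j')(-597)) = Mul(-1, Mul(4, Pow(-597, 2))) = Mul(-1, Mul(4, 356409)) = Mul(-1, 1425636) = -1425636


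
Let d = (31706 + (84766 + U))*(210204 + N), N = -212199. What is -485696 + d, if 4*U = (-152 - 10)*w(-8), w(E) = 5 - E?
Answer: -463593937/2 ≈ -2.3180e+8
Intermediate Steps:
U = -1053/2 (U = ((-152 - 10)*(5 - 1*(-8)))/4 = (-162*(5 + 8))/4 = (-162*13)/4 = (1/4)*(-2106) = -1053/2 ≈ -526.50)
d = -462622545/2 (d = (31706 + (84766 - 1053/2))*(210204 - 212199) = (31706 + 168479/2)*(-1995) = (231891/2)*(-1995) = -462622545/2 ≈ -2.3131e+8)
-485696 + d = -485696 - 462622545/2 = -463593937/2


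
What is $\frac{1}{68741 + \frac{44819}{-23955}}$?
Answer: $\frac{23955}{1646645836} \approx 1.4548 \cdot 10^{-5}$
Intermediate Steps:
$\frac{1}{68741 + \frac{44819}{-23955}} = \frac{1}{68741 + 44819 \left(- \frac{1}{23955}\right)} = \frac{1}{68741 - \frac{44819}{23955}} = \frac{1}{\frac{1646645836}{23955}} = \frac{23955}{1646645836}$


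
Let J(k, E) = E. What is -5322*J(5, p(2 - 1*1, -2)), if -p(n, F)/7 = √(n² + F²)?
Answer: 37254*√5 ≈ 83303.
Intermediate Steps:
p(n, F) = -7*√(F² + n²) (p(n, F) = -7*√(n² + F²) = -7*√(F² + n²))
-5322*J(5, p(2 - 1*1, -2)) = -(-37254)*√((-2)² + (2 - 1*1)²) = -(-37254)*√(4 + (2 - 1)²) = -(-37254)*√(4 + 1²) = -(-37254)*√(4 + 1) = -(-37254)*√5 = 37254*√5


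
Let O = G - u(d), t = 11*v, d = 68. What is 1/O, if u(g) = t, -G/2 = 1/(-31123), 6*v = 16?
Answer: -93369/2738818 ≈ -0.034091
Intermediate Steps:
v = 8/3 (v = (⅙)*16 = 8/3 ≈ 2.6667)
t = 88/3 (t = 11*(8/3) = 88/3 ≈ 29.333)
G = 2/31123 (G = -2/(-31123) = -2*(-1/31123) = 2/31123 ≈ 6.4261e-5)
u(g) = 88/3
O = -2738818/93369 (O = 2/31123 - 1*88/3 = 2/31123 - 88/3 = -2738818/93369 ≈ -29.333)
1/O = 1/(-2738818/93369) = -93369/2738818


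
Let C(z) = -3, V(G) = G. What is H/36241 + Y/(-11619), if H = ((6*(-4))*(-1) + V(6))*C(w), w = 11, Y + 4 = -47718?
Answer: 1728447292/421084179 ≈ 4.1048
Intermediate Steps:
Y = -47722 (Y = -4 - 47718 = -47722)
H = -90 (H = ((6*(-4))*(-1) + 6)*(-3) = (-24*(-1) + 6)*(-3) = (24 + 6)*(-3) = 30*(-3) = -90)
H/36241 + Y/(-11619) = -90/36241 - 47722/(-11619) = -90*1/36241 - 47722*(-1/11619) = -90/36241 + 47722/11619 = 1728447292/421084179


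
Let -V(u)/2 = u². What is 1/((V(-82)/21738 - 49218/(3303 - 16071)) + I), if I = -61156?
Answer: -23129232/1414416462457 ≈ -1.6352e-5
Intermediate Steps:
V(u) = -2*u²
1/((V(-82)/21738 - 49218/(3303 - 16071)) + I) = 1/((-2*(-82)²/21738 - 49218/(3303 - 16071)) - 61156) = 1/((-2*6724*(1/21738) - 49218/(-12768)) - 61156) = 1/((-13448*1/21738 - 49218*(-1/12768)) - 61156) = 1/((-6724/10869 + 8203/2128) - 61156) = 1/(74849735/23129232 - 61156) = 1/(-1414416462457/23129232) = -23129232/1414416462457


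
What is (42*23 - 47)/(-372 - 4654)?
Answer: -919/5026 ≈ -0.18285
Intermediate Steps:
(42*23 - 47)/(-372 - 4654) = (966 - 47)/(-5026) = 919*(-1/5026) = -919/5026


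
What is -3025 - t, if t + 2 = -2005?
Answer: -1018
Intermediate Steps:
t = -2007 (t = -2 - 2005 = -2007)
-3025 - t = -3025 - 1*(-2007) = -3025 + 2007 = -1018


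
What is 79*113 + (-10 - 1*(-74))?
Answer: 8991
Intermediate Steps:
79*113 + (-10 - 1*(-74)) = 8927 + (-10 + 74) = 8927 + 64 = 8991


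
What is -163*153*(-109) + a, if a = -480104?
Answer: 2238247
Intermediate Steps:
-163*153*(-109) + a = -163*153*(-109) - 480104 = -24939*(-109) - 480104 = 2718351 - 480104 = 2238247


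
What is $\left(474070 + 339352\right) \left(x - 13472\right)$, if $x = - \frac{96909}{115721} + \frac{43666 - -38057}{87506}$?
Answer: $- \frac{55483633302964465073}{5063140913} \approx -1.0958 \cdot 10^{10}$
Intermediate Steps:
$x = \frac{976948329}{10126281826}$ ($x = \left(-96909\right) \frac{1}{115721} + \left(43666 + 38057\right) \frac{1}{87506} = - \frac{96909}{115721} + 81723 \cdot \frac{1}{87506} = - \frac{96909}{115721} + \frac{81723}{87506} = \frac{976948329}{10126281826} \approx 0.096477$)
$\left(474070 + 339352\right) \left(x - 13472\right) = \left(474070 + 339352\right) \left(\frac{976948329}{10126281826} - 13472\right) = 813422 \left(- \frac{136420291811543}{10126281826}\right) = - \frac{55483633302964465073}{5063140913}$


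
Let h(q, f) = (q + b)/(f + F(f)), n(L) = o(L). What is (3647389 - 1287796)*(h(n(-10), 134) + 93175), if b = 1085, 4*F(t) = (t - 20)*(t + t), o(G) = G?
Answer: 1708716201029775/7772 ≈ 2.1986e+11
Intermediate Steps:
n(L) = L
F(t) = t*(-20 + t)/2 (F(t) = ((t - 20)*(t + t))/4 = ((-20 + t)*(2*t))/4 = (2*t*(-20 + t))/4 = t*(-20 + t)/2)
h(q, f) = (1085 + q)/(f + f*(-20 + f)/2) (h(q, f) = (q + 1085)/(f + f*(-20 + f)/2) = (1085 + q)/(f + f*(-20 + f)/2))
(3647389 - 1287796)*(h(n(-10), 134) + 93175) = (3647389 - 1287796)*(2*(1085 - 10)/(134*(-18 + 134)) + 93175) = 2359593*(2*(1/134)*1075/116 + 93175) = 2359593*(2*(1/134)*(1/116)*1075 + 93175) = 2359593*(1075/7772 + 93175) = 2359593*(724157175/7772) = 1708716201029775/7772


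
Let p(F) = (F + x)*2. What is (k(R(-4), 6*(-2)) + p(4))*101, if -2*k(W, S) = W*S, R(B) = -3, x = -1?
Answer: -1212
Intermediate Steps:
p(F) = -2 + 2*F (p(F) = (F - 1)*2 = (-1 + F)*2 = -2 + 2*F)
k(W, S) = -S*W/2 (k(W, S) = -W*S/2 = -S*W/2)
(k(R(-4), 6*(-2)) + p(4))*101 = (-½*6*(-2)*(-3) + (-2 + 2*4))*101 = (-½*(-12)*(-3) + (-2 + 8))*101 = (-18 + 6)*101 = -12*101 = -1212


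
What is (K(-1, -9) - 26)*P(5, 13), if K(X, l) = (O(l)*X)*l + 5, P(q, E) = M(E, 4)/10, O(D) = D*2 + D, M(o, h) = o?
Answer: -1716/5 ≈ -343.20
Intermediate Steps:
O(D) = 3*D (O(D) = 2*D + D = 3*D)
P(q, E) = E/10
K(X, l) = 5 + 3*X*l² (K(X, l) = ((3*l)*X)*l + 5 = (3*X*l)*l + 5 = 3*X*l² + 5 = 5 + 3*X*l²)
(K(-1, -9) - 26)*P(5, 13) = ((5 + 3*(-1)*(-9)²) - 26)*((⅒)*13) = ((5 + 3*(-1)*81) - 26)*(13/10) = ((5 - 243) - 26)*(13/10) = (-238 - 26)*(13/10) = -264*13/10 = -1716/5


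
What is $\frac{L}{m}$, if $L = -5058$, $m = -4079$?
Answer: $\frac{5058}{4079} \approx 1.24$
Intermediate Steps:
$\frac{L}{m} = - \frac{5058}{-4079} = \left(-5058\right) \left(- \frac{1}{4079}\right) = \frac{5058}{4079}$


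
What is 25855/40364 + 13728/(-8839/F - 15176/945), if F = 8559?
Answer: -7898175002345/9841429388 ≈ -802.54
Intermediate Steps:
25855/40364 + 13728/(-8839/F - 15176/945) = 25855/40364 + 13728/(-8839/8559 - 15176/945) = 25855*(1/40364) + 13728/(-8839*1/8559 - 15176*1/945) = 25855/40364 + 13728/(-8839/8559 - 2168/135) = 25855/40364 + 13728/(-243817/14265) = 25855/40364 + 13728*(-14265/243817) = 25855/40364 - 195829920/243817 = -7898175002345/9841429388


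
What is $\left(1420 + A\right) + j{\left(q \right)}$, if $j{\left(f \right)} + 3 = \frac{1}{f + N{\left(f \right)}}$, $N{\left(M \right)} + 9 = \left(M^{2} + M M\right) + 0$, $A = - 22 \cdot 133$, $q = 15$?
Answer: $- \frac{688103}{456} \approx -1509.0$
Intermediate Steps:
$A = -2926$ ($A = \left(-1\right) 2926 = -2926$)
$N{\left(M \right)} = -9 + 2 M^{2}$ ($N{\left(M \right)} = -9 + \left(\left(M^{2} + M M\right) + 0\right) = -9 + \left(\left(M^{2} + M^{2}\right) + 0\right) = -9 + \left(2 M^{2} + 0\right) = -9 + 2 M^{2}$)
$j{\left(f \right)} = -3 + \frac{1}{-9 + f + 2 f^{2}}$ ($j{\left(f \right)} = -3 + \frac{1}{f + \left(-9 + 2 f^{2}\right)} = -3 + \frac{1}{-9 + f + 2 f^{2}}$)
$\left(1420 + A\right) + j{\left(q \right)} = \left(1420 - 2926\right) + \frac{28 - 6 \cdot 15^{2} - 45}{-9 + 15 + 2 \cdot 15^{2}} = -1506 + \frac{28 - 1350 - 45}{-9 + 15 + 2 \cdot 225} = -1506 + \frac{28 - 1350 - 45}{-9 + 15 + 450} = -1506 + \frac{1}{456} \left(-1367\right) = -1506 - \frac{1367}{456} = - \frac{688103}{456}$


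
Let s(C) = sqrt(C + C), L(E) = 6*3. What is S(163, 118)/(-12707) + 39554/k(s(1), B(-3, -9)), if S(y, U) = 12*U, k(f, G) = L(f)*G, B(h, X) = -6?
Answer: -251382803/686178 ≈ -366.35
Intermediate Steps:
L(E) = 18
s(C) = sqrt(2)*sqrt(C) (s(C) = sqrt(2*C) = sqrt(2)*sqrt(C))
k(f, G) = 18*G
S(163, 118)/(-12707) + 39554/k(s(1), B(-3, -9)) = (12*118)/(-12707) + 39554/((18*(-6))) = 1416*(-1/12707) + 39554/(-108) = -1416/12707 + 39554*(-1/108) = -1416/12707 - 19777/54 = -251382803/686178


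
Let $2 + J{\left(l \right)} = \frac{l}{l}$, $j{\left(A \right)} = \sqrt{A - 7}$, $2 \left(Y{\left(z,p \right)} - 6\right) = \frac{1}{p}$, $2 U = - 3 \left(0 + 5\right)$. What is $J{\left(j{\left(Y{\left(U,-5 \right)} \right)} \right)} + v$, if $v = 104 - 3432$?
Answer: $-3329$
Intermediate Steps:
$U = - \frac{15}{2}$ ($U = \frac{\left(-3\right) \left(0 + 5\right)}{2} = \frac{\left(-3\right) 5}{2} = \frac{1}{2} \left(-15\right) = - \frac{15}{2} \approx -7.5$)
$Y{\left(z,p \right)} = 6 + \frac{1}{2 p}$
$j{\left(A \right)} = \sqrt{-7 + A}$
$v = -3328$ ($v = 104 - 3432 = -3328$)
$J{\left(l \right)} = -1$ ($J{\left(l \right)} = -2 + \frac{l}{l} = -2 + 1 = -1$)
$J{\left(j{\left(Y{\left(U,-5 \right)} \right)} \right)} + v = -1 - 3328 = -3329$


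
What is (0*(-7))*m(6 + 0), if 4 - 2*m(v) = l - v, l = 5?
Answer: 0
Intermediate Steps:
m(v) = -½ + v/2 (m(v) = 2 - (5 - v)/2 = 2 + (-5/2 + v/2) = -½ + v/2)
(0*(-7))*m(6 + 0) = (0*(-7))*(-½ + (6 + 0)/2) = 0*(-½ + (½)*6) = 0*(-½ + 3) = 0*(5/2) = 0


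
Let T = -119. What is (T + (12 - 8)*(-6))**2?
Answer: 20449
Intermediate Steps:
(T + (12 - 8)*(-6))**2 = (-119 + (12 - 8)*(-6))**2 = (-119 + 4*(-6))**2 = (-119 - 24)**2 = (-143)**2 = 20449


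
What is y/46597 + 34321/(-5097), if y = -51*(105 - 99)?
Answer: -94165607/13970877 ≈ -6.7401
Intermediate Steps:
y = -306 (y = -51*6 = -306)
y/46597 + 34321/(-5097) = -306/46597 + 34321/(-5097) = -306*1/46597 + 34321*(-1/5097) = -18/2741 - 34321/5097 = -94165607/13970877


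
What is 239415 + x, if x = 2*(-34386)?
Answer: 170643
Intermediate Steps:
x = -68772
239415 + x = 239415 - 68772 = 170643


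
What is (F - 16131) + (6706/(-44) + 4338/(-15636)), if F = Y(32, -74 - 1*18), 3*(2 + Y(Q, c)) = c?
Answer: -701586871/42999 ≈ -16316.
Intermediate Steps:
Y(Q, c) = -2 + c/3
F = -98/3 (F = -2 + (-74 - 1*18)/3 = -2 + (-74 - 18)/3 = -2 + (1/3)*(-92) = -2 - 92/3 = -98/3 ≈ -32.667)
(F - 16131) + (6706/(-44) + 4338/(-15636)) = (-98/3 - 16131) + (6706/(-44) + 4338/(-15636)) = -48491/3 + (6706*(-1/44) + 4338*(-1/15636)) = -48491/3 + (-3353/22 - 723/2606) = -48491/3 - 2188456/14333 = -701586871/42999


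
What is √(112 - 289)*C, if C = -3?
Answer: -3*I*√177 ≈ -39.912*I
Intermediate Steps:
√(112 - 289)*C = √(112 - 289)*(-3) = √(-177)*(-3) = (I*√177)*(-3) = -3*I*√177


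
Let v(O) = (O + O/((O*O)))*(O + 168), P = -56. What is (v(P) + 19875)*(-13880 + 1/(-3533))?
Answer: -666966395641/3533 ≈ -1.8878e+8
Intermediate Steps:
v(O) = (168 + O)*(O + 1/O) (v(O) = (O + O/(O**2))*(168 + O) = (O + O/O**2)*(168 + O) = (O + 1/O)*(168 + O) = (168 + O)*(O + 1/O))
(v(P) + 19875)*(-13880 + 1/(-3533)) = ((1 + (-56)**2 + 168*(-56) + 168/(-56)) + 19875)*(-13880 + 1/(-3533)) = ((1 + 3136 - 9408 + 168*(-1/56)) + 19875)*(-13880 - 1/3533) = ((1 + 3136 - 9408 - 3) + 19875)*(-49038041/3533) = (-6274 + 19875)*(-49038041/3533) = 13601*(-49038041/3533) = -666966395641/3533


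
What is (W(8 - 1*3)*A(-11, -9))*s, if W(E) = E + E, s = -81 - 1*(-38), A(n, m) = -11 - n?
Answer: 0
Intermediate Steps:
s = -43 (s = -81 + 38 = -43)
W(E) = 2*E
(W(8 - 1*3)*A(-11, -9))*s = ((2*(8 - 1*3))*(-11 - 1*(-11)))*(-43) = ((2*(8 - 3))*(-11 + 11))*(-43) = ((2*5)*0)*(-43) = (10*0)*(-43) = 0*(-43) = 0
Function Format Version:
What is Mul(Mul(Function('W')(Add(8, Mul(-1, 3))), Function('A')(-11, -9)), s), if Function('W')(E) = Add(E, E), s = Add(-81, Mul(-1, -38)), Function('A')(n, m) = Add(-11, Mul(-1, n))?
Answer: 0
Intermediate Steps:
s = -43 (s = Add(-81, 38) = -43)
Function('W')(E) = Mul(2, E)
Mul(Mul(Function('W')(Add(8, Mul(-1, 3))), Function('A')(-11, -9)), s) = Mul(Mul(Mul(2, Add(8, Mul(-1, 3))), Add(-11, Mul(-1, -11))), -43) = Mul(Mul(Mul(2, Add(8, -3)), Add(-11, 11)), -43) = Mul(Mul(Mul(2, 5), 0), -43) = Mul(Mul(10, 0), -43) = Mul(0, -43) = 0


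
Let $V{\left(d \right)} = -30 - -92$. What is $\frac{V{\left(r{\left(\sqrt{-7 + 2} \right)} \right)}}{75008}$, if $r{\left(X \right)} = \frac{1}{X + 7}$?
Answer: $\frac{31}{37504} \approx 0.00082658$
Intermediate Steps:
$r{\left(X \right)} = \frac{1}{7 + X}$
$V{\left(d \right)} = 62$ ($V{\left(d \right)} = -30 + 92 = 62$)
$\frac{V{\left(r{\left(\sqrt{-7 + 2} \right)} \right)}}{75008} = \frac{62}{75008} = 62 \cdot \frac{1}{75008} = \frac{31}{37504}$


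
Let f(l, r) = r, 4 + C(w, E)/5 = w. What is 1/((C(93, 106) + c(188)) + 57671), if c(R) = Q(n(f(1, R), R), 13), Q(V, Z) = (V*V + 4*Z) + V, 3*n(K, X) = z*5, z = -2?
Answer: 9/523582 ≈ 1.7189e-5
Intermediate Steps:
C(w, E) = -20 + 5*w
n(K, X) = -10/3 (n(K, X) = (-2*5)/3 = (1/3)*(-10) = -10/3)
Q(V, Z) = V + V**2 + 4*Z (Q(V, Z) = (V**2 + 4*Z) + V = V + V**2 + 4*Z)
c(R) = 538/9 (c(R) = -10/3 + (-10/3)**2 + 4*13 = -10/3 + 100/9 + 52 = 538/9)
1/((C(93, 106) + c(188)) + 57671) = 1/(((-20 + 5*93) + 538/9) + 57671) = 1/(((-20 + 465) + 538/9) + 57671) = 1/((445 + 538/9) + 57671) = 1/(4543/9 + 57671) = 1/(523582/9) = 9/523582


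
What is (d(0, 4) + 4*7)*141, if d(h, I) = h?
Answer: 3948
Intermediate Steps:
(d(0, 4) + 4*7)*141 = (0 + 4*7)*141 = (0 + 28)*141 = 28*141 = 3948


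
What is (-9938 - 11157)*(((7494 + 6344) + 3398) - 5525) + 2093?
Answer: -247041452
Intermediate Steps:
(-9938 - 11157)*(((7494 + 6344) + 3398) - 5525) + 2093 = -21095*((13838 + 3398) - 5525) + 2093 = -21095*(17236 - 5525) + 2093 = -21095*11711 + 2093 = -247043545 + 2093 = -247041452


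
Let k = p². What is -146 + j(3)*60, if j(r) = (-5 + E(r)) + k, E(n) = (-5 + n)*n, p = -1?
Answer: -746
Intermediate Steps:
E(n) = n*(-5 + n)
k = 1 (k = (-1)² = 1)
j(r) = -4 + r*(-5 + r) (j(r) = (-5 + r*(-5 + r)) + 1 = -4 + r*(-5 + r))
-146 + j(3)*60 = -146 + (-4 + 3*(-5 + 3))*60 = -146 + (-4 + 3*(-2))*60 = -146 + (-4 - 6)*60 = -146 - 10*60 = -146 - 600 = -746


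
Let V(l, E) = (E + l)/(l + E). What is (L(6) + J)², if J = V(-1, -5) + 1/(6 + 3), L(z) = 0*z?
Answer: 100/81 ≈ 1.2346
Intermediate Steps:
V(l, E) = 1 (V(l, E) = (E + l)/(E + l) = 1)
L(z) = 0
J = 10/9 (J = 1 + 1/(6 + 3) = 1 + 1/9 = 1 + ⅑ = 10/9 ≈ 1.1111)
(L(6) + J)² = (0 + 10/9)² = (10/9)² = 100/81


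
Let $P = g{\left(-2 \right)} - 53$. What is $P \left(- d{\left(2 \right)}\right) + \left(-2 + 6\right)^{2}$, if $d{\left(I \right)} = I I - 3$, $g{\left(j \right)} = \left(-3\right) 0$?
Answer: $69$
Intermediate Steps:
$g{\left(j \right)} = 0$
$d{\left(I \right)} = -3 + I^{2}$ ($d{\left(I \right)} = I^{2} - 3 = -3 + I^{2}$)
$P = -53$ ($P = 0 - 53 = -53$)
$P \left(- d{\left(2 \right)}\right) + \left(-2 + 6\right)^{2} = - 53 \left(- (-3 + 2^{2})\right) + \left(-2 + 6\right)^{2} = - 53 \left(- (-3 + 4)\right) + 4^{2} = - 53 \left(\left(-1\right) 1\right) + 16 = \left(-53\right) \left(-1\right) + 16 = 53 + 16 = 69$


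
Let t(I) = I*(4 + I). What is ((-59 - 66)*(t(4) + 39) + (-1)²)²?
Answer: 78747876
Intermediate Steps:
((-59 - 66)*(t(4) + 39) + (-1)²)² = ((-59 - 66)*(4*(4 + 4) + 39) + (-1)²)² = (-125*(4*8 + 39) + 1)² = (-125*(32 + 39) + 1)² = (-125*71 + 1)² = (-8875 + 1)² = (-8874)² = 78747876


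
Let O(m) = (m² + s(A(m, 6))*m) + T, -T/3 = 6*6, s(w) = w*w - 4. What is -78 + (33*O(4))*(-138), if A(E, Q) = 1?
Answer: 473538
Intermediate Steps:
s(w) = -4 + w² (s(w) = w² - 4 = -4 + w²)
T = -108 (T = -18*6 = -3*36 = -108)
O(m) = -108 + m² - 3*m (O(m) = (m² + (-4 + 1²)*m) - 108 = (m² + (-4 + 1)*m) - 108 = (m² - 3*m) - 108 = -108 + m² - 3*m)
-78 + (33*O(4))*(-138) = -78 + (33*(-108 + 4² - 3*4))*(-138) = -78 + (33*(-108 + 16 - 12))*(-138) = -78 + (33*(-104))*(-138) = -78 - 3432*(-138) = -78 + 473616 = 473538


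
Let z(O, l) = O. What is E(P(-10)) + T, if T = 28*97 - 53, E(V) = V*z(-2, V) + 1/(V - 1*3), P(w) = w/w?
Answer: 5321/2 ≈ 2660.5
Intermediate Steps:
P(w) = 1
E(V) = 1/(-3 + V) - 2*V (E(V) = V*(-2) + 1/(V - 1*3) = -2*V + 1/(V - 3) = -2*V + 1/(-3 + V) = 1/(-3 + V) - 2*V)
T = 2663 (T = 2716 - 53 = 2663)
E(P(-10)) + T = (1 - 2*1² + 6*1)/(-3 + 1) + 2663 = (1 - 2*1 + 6)/(-2) + 2663 = -(1 - 2 + 6)/2 + 2663 = -½*5 + 2663 = -5/2 + 2663 = 5321/2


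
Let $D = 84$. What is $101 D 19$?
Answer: $161196$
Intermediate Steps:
$101 D 19 = 101 \cdot 84 \cdot 19 = 8484 \cdot 19 = 161196$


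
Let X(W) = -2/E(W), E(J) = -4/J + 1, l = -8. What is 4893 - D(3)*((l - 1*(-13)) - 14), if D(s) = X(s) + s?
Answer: 4974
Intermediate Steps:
E(J) = 1 - 4/J
X(W) = -2*W/(-4 + W)
D(s) = s - 2*s/(-4 + s) (D(s) = -2*s/(-4 + s) + s = s - 2*s/(-4 + s))
4893 - D(3)*((l - 1*(-13)) - 14) = 4893 - 3*(-6 + 3)/(-4 + 3)*((-8 - 1*(-13)) - 14) = 4893 - 3*(-3)/(-1)*((-8 + 13) - 14) = 4893 - 3*(-1)*(-3)*(5 - 14) = 4893 - 9*(-9) = 4893 - 1*(-81) = 4893 + 81 = 4974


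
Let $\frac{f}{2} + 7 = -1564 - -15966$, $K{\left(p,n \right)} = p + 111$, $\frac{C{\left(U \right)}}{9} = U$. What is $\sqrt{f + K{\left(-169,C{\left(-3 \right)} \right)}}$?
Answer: $2 \sqrt{7183} \approx 169.51$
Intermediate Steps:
$C{\left(U \right)} = 9 U$
$K{\left(p,n \right)} = 111 + p$
$f = 28790$ ($f = -14 + 2 \left(-1564 - -15966\right) = -14 + 2 \left(-1564 + 15966\right) = -14 + 2 \cdot 14402 = -14 + 28804 = 28790$)
$\sqrt{f + K{\left(-169,C{\left(-3 \right)} \right)}} = \sqrt{28790 + \left(111 - 169\right)} = \sqrt{28790 - 58} = \sqrt{28732} = 2 \sqrt{7183}$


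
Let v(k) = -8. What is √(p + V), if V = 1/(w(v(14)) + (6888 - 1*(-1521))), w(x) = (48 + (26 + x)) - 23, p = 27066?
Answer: √483373753129/4226 ≈ 164.52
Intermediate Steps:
w(x) = 51 + x (w(x) = (74 + x) - 23 = 51 + x)
V = 1/8452 (V = 1/((51 - 8) + (6888 - 1*(-1521))) = 1/(43 + (6888 + 1521)) = 1/(43 + 8409) = 1/8452 ≈ 0.00011832)
√(p + V) = √(27066 + 1/8452) = √(228761833/8452) = √483373753129/4226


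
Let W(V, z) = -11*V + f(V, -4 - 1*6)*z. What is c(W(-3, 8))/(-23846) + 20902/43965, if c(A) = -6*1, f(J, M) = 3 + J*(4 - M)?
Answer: 249346441/524194695 ≈ 0.47568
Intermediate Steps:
W(V, z) = -11*V + z*(3 + 14*V) (W(V, z) = -11*V + (3 + 4*V - V*(-4 - 1*6))*z = -11*V + (3 + 4*V - V*(-4 - 6))*z = -11*V + (3 + 4*V - 1*V*(-10))*z = -11*V + (3 + 4*V + 10*V)*z = -11*V + (3 + 14*V)*z = -11*V + z*(3 + 14*V))
c(A) = -6
c(W(-3, 8))/(-23846) + 20902/43965 = -6/(-23846) + 20902/43965 = -6*(-1/23846) + 20902*(1/43965) = 3/11923 + 20902/43965 = 249346441/524194695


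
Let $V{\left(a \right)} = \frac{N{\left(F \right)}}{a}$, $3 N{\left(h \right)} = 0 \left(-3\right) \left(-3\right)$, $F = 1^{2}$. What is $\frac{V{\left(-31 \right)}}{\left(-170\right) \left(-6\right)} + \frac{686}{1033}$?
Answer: $\frac{686}{1033} \approx 0.66409$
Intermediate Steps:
$F = 1$
$N{\left(h \right)} = 0$ ($N{\left(h \right)} = \frac{0 \left(-3\right) \left(-3\right)}{3} = \frac{0 \left(-3\right)}{3} = \frac{1}{3} \cdot 0 = 0$)
$V{\left(a \right)} = 0$ ($V{\left(a \right)} = \frac{0}{a} = 0$)
$\frac{V{\left(-31 \right)}}{\left(-170\right) \left(-6\right)} + \frac{686}{1033} = \frac{0}{\left(-170\right) \left(-6\right)} + \frac{686}{1033} = \frac{0}{1020} + 686 \cdot \frac{1}{1033} = 0 \cdot \frac{1}{1020} + \frac{686}{1033} = 0 + \frac{686}{1033} = \frac{686}{1033}$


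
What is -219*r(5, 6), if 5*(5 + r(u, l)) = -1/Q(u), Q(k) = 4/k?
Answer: 4599/4 ≈ 1149.8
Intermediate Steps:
r(u, l) = -5 - u/20 (r(u, l) = -5 + (-1/(4/u))/5 = -5 + (-u/4)/5 = -5 - u/20)
-219*r(5, 6) = -219*(-5 - 1/20*5) = -219*(-5 - 1/4) = -219*(-21/4) = 4599/4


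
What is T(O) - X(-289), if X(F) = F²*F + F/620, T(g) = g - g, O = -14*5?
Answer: 14965293069/620 ≈ 2.4138e+7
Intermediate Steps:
O = -70
T(g) = 0
X(F) = F³ + F/620 (X(F) = F³ + F*(1/620) = F³ + F/620)
T(O) - X(-289) = 0 - ((-289)³ + (1/620)*(-289)) = 0 - (-24137569 - 289/620) = 0 - 1*(-14965293069/620) = 0 + 14965293069/620 = 14965293069/620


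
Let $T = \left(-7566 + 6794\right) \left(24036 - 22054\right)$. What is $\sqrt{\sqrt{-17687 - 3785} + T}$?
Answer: $2 \sqrt{-382526 + i \sqrt{1342}} \approx 0.059231 + 1237.0 i$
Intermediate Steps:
$T = -1530104$ ($T = \left(-772\right) 1982 = -1530104$)
$\sqrt{\sqrt{-17687 - 3785} + T} = \sqrt{\sqrt{-17687 - 3785} - 1530104} = \sqrt{\sqrt{-21472} - 1530104} = \sqrt{4 i \sqrt{1342} - 1530104} = \sqrt{-1530104 + 4 i \sqrt{1342}}$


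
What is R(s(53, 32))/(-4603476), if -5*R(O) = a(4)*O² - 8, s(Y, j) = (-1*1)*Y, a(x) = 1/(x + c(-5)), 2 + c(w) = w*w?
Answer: 2593/621469260 ≈ 4.1724e-6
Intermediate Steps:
c(w) = -2 + w² (c(w) = -2 + w*w = -2 + w²)
a(x) = 1/(23 + x) (a(x) = 1/(x + (-2 + (-5)²)) = 1/(x + (-2 + 25)) = 1/(x + 23) = 1/(23 + x))
s(Y, j) = -Y
R(O) = 8/5 - O²/135 (R(O) = -(O²/(23 + 4) - 8)/5 = -(O²/27 - 8)/5 = -(-8 + O²/27)/5 = 8/5 - O²/135)
R(s(53, 32))/(-4603476) = (8/5 - (-1*53)²/135)/(-4603476) = (8/5 - 1/135*(-53)²)*(-1/4603476) = (8/5 - 1/135*2809)*(-1/4603476) = (8/5 - 2809/135)*(-1/4603476) = -2593/135*(-1/4603476) = 2593/621469260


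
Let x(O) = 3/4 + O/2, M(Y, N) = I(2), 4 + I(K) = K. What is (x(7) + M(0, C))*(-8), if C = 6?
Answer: -18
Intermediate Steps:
I(K) = -4 + K
M(Y, N) = -2 (M(Y, N) = -4 + 2 = -2)
x(O) = 3/4 + O/2 (x(O) = 3*(1/4) + O*(1/2) = 3/4 + O/2)
(x(7) + M(0, C))*(-8) = ((3/4 + (1/2)*7) - 2)*(-8) = ((3/4 + 7/2) - 2)*(-8) = (17/4 - 2)*(-8) = (9/4)*(-8) = -18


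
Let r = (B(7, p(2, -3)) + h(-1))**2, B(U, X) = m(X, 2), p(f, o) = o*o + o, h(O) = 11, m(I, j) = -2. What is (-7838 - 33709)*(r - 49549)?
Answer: 2055246996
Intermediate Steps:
p(f, o) = o + o**2 (p(f, o) = o**2 + o = o + o**2)
B(U, X) = -2
r = 81 (r = (-2 + 11)**2 = 9**2 = 81)
(-7838 - 33709)*(r - 49549) = (-7838 - 33709)*(81 - 49549) = -41547*(-49468) = 2055246996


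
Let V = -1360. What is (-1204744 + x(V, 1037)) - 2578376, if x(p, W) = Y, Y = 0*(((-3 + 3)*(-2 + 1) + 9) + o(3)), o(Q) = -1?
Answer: -3783120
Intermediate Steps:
Y = 0 (Y = 0*(((-3 + 3)*(-2 + 1) + 9) - 1) = 0*((0*(-1) + 9) - 1) = 0*((0 + 9) - 1) = 0*(9 - 1) = 0*8 = 0)
x(p, W) = 0
(-1204744 + x(V, 1037)) - 2578376 = (-1204744 + 0) - 2578376 = -1204744 - 2578376 = -3783120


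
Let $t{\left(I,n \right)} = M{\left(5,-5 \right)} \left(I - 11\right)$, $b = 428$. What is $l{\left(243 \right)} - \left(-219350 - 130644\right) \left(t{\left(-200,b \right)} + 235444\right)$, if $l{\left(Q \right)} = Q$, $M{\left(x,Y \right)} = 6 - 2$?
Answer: $82108592643$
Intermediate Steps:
$M{\left(x,Y \right)} = 4$
$t{\left(I,n \right)} = -44 + 4 I$ ($t{\left(I,n \right)} = 4 \left(I - 11\right) = 4 \left(-11 + I\right) = -44 + 4 I$)
$l{\left(243 \right)} - \left(-219350 - 130644\right) \left(t{\left(-200,b \right)} + 235444\right) = 243 - \left(-219350 - 130644\right) \left(\left(-44 + 4 \left(-200\right)\right) + 235444\right) = 243 - - 349994 \left(\left(-44 - 800\right) + 235444\right) = 243 - - 349994 \left(-844 + 235444\right) = 243 - \left(-349994\right) 234600 = 243 - -82108592400 = 243 + 82108592400 = 82108592643$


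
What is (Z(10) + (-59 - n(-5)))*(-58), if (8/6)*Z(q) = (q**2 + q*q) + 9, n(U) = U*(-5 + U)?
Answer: -5539/2 ≈ -2769.5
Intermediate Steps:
Z(q) = 27/4 + 3*q**2/2 (Z(q) = 3*((q**2 + q*q) + 9)/4 = 3*((q**2 + q**2) + 9)/4 = 3*(2*q**2 + 9)/4 = 3*(9 + 2*q**2)/4 = 27/4 + 3*q**2/2)
(Z(10) + (-59 - n(-5)))*(-58) = ((27/4 + (3/2)*10**2) + (-59 - (-5)*(-5 - 5)))*(-58) = ((27/4 + (3/2)*100) + (-59 - (-5)*(-10)))*(-58) = ((27/4 + 150) + (-59 - 1*50))*(-58) = (627/4 + (-59 - 50))*(-58) = (627/4 - 109)*(-58) = (191/4)*(-58) = -5539/2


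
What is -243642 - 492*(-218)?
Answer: -136386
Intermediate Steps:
-243642 - 492*(-218) = -243642 + 107256 = -136386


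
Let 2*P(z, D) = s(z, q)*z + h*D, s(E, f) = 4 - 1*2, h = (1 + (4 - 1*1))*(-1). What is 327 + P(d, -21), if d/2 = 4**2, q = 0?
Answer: 401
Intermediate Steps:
h = -4 (h = (1 + (4 - 1))*(-1) = (1 + 3)*(-1) = 4*(-1) = -4)
s(E, f) = 2 (s(E, f) = 4 - 2 = 2)
d = 32 (d = 2*4**2 = 2*16 = 32)
P(z, D) = z - 2*D (P(z, D) = (2*z - 4*D)/2 = (-4*D + 2*z)/2 = z - 2*D)
327 + P(d, -21) = 327 + (32 - 2*(-21)) = 327 + (32 + 42) = 327 + 74 = 401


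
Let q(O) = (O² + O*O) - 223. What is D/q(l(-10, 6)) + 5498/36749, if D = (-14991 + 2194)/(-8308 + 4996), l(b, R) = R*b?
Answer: 127517093305/849189424176 ≈ 0.15016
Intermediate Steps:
D = 12797/3312 (D = -12797/(-3312) = -12797*(-1/3312) = 12797/3312 ≈ 3.8638)
q(O) = -223 + 2*O² (q(O) = (O² + O²) - 223 = 2*O² - 223 = -223 + 2*O²)
D/q(l(-10, 6)) + 5498/36749 = 12797/(3312*(-223 + 2*(6*(-10))²)) + 5498/36749 = 12797/(3312*(-223 + 2*(-60)²)) + 5498*(1/36749) = 12797/(3312*(-223 + 2*3600)) + 5498/36749 = 12797/(3312*(-223 + 7200)) + 5498/36749 = (12797/3312)/6977 + 5498/36749 = (12797/3312)*(1/6977) + 5498/36749 = 12797/23107824 + 5498/36749 = 127517093305/849189424176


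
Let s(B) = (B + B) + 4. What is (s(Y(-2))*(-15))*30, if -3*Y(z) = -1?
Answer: -2100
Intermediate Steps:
Y(z) = ⅓ (Y(z) = -⅓*(-1) = ⅓)
s(B) = 4 + 2*B (s(B) = 2*B + 4 = 4 + 2*B)
(s(Y(-2))*(-15))*30 = ((4 + 2*(⅓))*(-15))*30 = ((4 + ⅔)*(-15))*30 = ((14/3)*(-15))*30 = -70*30 = -2100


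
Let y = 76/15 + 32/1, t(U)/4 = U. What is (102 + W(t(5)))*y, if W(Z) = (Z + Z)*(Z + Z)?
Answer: 946312/15 ≈ 63087.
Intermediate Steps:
t(U) = 4*U
W(Z) = 4*Z² (W(Z) = (2*Z)*(2*Z) = 4*Z²)
y = 556/15 (y = 76*(1/15) + 32*1 = 76/15 + 32 = 556/15 ≈ 37.067)
(102 + W(t(5)))*y = (102 + 4*(4*5)²)*(556/15) = (102 + 4*20²)*(556/15) = (102 + 4*400)*(556/15) = (102 + 1600)*(556/15) = 1702*(556/15) = 946312/15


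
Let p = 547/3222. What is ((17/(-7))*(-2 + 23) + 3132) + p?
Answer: 9927529/3222 ≈ 3081.2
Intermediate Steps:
p = 547/3222 (p = 547*(1/3222) = 547/3222 ≈ 0.16977)
((17/(-7))*(-2 + 23) + 3132) + p = ((17/(-7))*(-2 + 23) + 3132) + 547/3222 = ((17*(-⅐))*21 + 3132) + 547/3222 = (-17/7*21 + 3132) + 547/3222 = (-51 + 3132) + 547/3222 = 3081 + 547/3222 = 9927529/3222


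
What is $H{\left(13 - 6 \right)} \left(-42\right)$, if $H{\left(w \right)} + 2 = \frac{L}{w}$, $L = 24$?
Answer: $-60$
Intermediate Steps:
$H{\left(w \right)} = -2 + \frac{24}{w}$
$H{\left(13 - 6 \right)} \left(-42\right) = \left(-2 + \frac{24}{13 - 6}\right) \left(-42\right) = \left(-2 + \frac{24}{7}\right) \left(-42\right) = \frac{10}{7} \left(-42\right) = -60$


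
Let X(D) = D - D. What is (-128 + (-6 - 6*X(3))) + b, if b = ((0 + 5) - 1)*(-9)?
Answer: -170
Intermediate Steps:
X(D) = 0
b = -36 (b = (5 - 1)*(-9) = 4*(-9) = -36)
(-128 + (-6 - 6*X(3))) + b = (-128 + (-6 - 6*0)) - 36 = (-128 + (-6 + 0)) - 36 = (-128 - 6) - 36 = -134 - 36 = -170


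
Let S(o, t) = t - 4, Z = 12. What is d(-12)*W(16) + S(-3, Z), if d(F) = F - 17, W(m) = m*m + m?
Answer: -7880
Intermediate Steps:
W(m) = m + m² (W(m) = m² + m = m + m²)
d(F) = -17 + F
S(o, t) = -4 + t
d(-12)*W(16) + S(-3, Z) = (-17 - 12)*(16*(1 + 16)) + (-4 + 12) = -464*17 + 8 = -29*272 + 8 = -7888 + 8 = -7880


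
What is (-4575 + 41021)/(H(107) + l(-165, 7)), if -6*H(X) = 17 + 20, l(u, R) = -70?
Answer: -218676/457 ≈ -478.50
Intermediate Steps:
H(X) = -37/6 (H(X) = -(17 + 20)/6 = -1/6*37 = -37/6)
(-4575 + 41021)/(H(107) + l(-165, 7)) = (-4575 + 41021)/(-37/6 - 70) = 36446/(-457/6) = 36446*(-6/457) = -218676/457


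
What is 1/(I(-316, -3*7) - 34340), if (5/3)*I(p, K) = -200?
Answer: -1/34460 ≈ -2.9019e-5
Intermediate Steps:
I(p, K) = -120 (I(p, K) = (⅗)*(-200) = -120)
1/(I(-316, -3*7) - 34340) = 1/(-120 - 34340) = 1/(-34460) = -1/34460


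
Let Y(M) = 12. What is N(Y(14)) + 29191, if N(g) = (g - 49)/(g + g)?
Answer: 700547/24 ≈ 29189.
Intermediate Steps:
N(g) = (-49 + g)/(2*g) (N(g) = (-49 + g)/((2*g)) = (-49 + g)*(1/(2*g)) = (-49 + g)/(2*g))
N(Y(14)) + 29191 = (½)*(-49 + 12)/12 + 29191 = (½)*(1/12)*(-37) + 29191 = -37/24 + 29191 = 700547/24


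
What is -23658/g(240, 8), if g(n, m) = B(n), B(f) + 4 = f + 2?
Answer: -11829/119 ≈ -99.403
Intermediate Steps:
B(f) = -2 + f (B(f) = -4 + (f + 2) = -4 + (2 + f) = -2 + f)
g(n, m) = -2 + n
-23658/g(240, 8) = -23658/(-2 + 240) = -23658/238 = -23658*1/238 = -11829/119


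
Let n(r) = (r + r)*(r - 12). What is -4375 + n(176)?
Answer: 53353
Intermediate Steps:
n(r) = 2*r*(-12 + r) (n(r) = (2*r)*(-12 + r) = 2*r*(-12 + r))
-4375 + n(176) = -4375 + 2*176*(-12 + 176) = -4375 + 2*176*164 = -4375 + 57728 = 53353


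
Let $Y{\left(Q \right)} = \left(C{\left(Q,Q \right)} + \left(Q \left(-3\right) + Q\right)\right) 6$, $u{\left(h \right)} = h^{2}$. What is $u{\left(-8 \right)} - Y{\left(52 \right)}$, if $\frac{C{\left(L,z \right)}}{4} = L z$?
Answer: $-64208$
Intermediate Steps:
$C{\left(L,z \right)} = 4 L z$
$Y{\left(Q \right)} = - 12 Q + 24 Q^{2}$ ($Y{\left(Q \right)} = \left(4 Q Q + \left(Q \left(-3\right) + Q\right)\right) 6 = \left(4 Q^{2} + \left(- 3 Q + Q\right)\right) 6 = \left(4 Q^{2} - 2 Q\right) 6 = \left(- 2 Q + 4 Q^{2}\right) 6 = - 12 Q + 24 Q^{2}$)
$u{\left(-8 \right)} - Y{\left(52 \right)} = \left(-8\right)^{2} - 12 \cdot 52 \left(-1 + 2 \cdot 52\right) = 64 - 12 \cdot 52 \left(-1 + 104\right) = 64 - 12 \cdot 52 \cdot 103 = 64 - 64272 = -64208$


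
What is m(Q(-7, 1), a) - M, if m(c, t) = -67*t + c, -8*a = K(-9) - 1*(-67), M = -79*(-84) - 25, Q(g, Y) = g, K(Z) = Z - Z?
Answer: -48455/8 ≈ -6056.9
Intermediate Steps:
K(Z) = 0
M = 6611 (M = 6636 - 25 = 6611)
a = -67/8 (a = -(0 - 1*(-67))/8 = -(0 + 67)/8 = -⅛*67 = -67/8 ≈ -8.3750)
m(c, t) = c - 67*t
m(Q(-7, 1), a) - M = (-7 - 67*(-67/8)) - 1*6611 = (-7 + 4489/8) - 6611 = 4433/8 - 6611 = -48455/8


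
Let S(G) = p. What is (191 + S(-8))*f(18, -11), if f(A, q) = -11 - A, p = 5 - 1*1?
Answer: -5655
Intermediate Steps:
p = 4 (p = 5 - 1 = 4)
S(G) = 4
(191 + S(-8))*f(18, -11) = (191 + 4)*(-11 - 1*18) = 195*(-11 - 18) = 195*(-29) = -5655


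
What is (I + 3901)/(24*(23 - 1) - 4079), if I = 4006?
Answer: -7907/3551 ≈ -2.2267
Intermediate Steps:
(I + 3901)/(24*(23 - 1) - 4079) = (4006 + 3901)/(24*(23 - 1) - 4079) = 7907/(24*22 - 4079) = 7907/(528 - 4079) = 7907/(-3551) = 7907*(-1/3551) = -7907/3551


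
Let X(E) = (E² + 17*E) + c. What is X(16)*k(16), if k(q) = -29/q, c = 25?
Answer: -16037/16 ≈ -1002.3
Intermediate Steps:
X(E) = 25 + E² + 17*E (X(E) = (E² + 17*E) + 25 = 25 + E² + 17*E)
X(16)*k(16) = (25 + 16² + 17*16)*(-29/16) = (25 + 256 + 272)*(-29*1/16) = 553*(-29/16) = -16037/16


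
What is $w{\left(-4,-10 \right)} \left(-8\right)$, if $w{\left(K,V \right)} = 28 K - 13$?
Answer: $1000$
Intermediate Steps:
$w{\left(K,V \right)} = -13 + 28 K$
$w{\left(-4,-10 \right)} \left(-8\right) = \left(-13 + 28 \left(-4\right)\right) \left(-8\right) = \left(-13 - 112\right) \left(-8\right) = \left(-125\right) \left(-8\right) = 1000$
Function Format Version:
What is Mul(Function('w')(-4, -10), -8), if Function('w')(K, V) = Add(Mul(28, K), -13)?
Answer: 1000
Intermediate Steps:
Function('w')(K, V) = Add(-13, Mul(28, K))
Mul(Function('w')(-4, -10), -8) = Mul(Add(-13, Mul(28, -4)), -8) = Mul(Add(-13, -112), -8) = Mul(-125, -8) = 1000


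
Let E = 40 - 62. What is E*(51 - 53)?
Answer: 44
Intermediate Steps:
E = -22
E*(51 - 53) = -22*(51 - 53) = -22*(-2) = 44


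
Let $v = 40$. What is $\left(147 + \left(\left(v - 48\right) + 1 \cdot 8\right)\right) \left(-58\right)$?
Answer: $-8526$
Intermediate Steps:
$\left(147 + \left(\left(v - 48\right) + 1 \cdot 8\right)\right) \left(-58\right) = \left(147 + \left(\left(40 - 48\right) + 1 \cdot 8\right)\right) \left(-58\right) = \left(147 + \left(-8 + 8\right)\right) \left(-58\right) = \left(147 + 0\right) \left(-58\right) = 147 \left(-58\right) = -8526$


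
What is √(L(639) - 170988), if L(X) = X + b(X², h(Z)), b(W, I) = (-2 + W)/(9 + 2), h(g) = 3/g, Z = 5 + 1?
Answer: 4*I*√1007545/11 ≈ 365.01*I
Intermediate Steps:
Z = 6
b(W, I) = -2/11 + W/11 (b(W, I) = (-2 + W)/11 = (-2 + W)*(1/11) = -2/11 + W/11)
L(X) = -2/11 + X + X²/11 (L(X) = X + (-2/11 + X²/11) = -2/11 + X + X²/11)
√(L(639) - 170988) = √((-2/11 + 639 + (1/11)*639²) - 170988) = √((-2/11 + 639 + (1/11)*408321) - 170988) = √((-2/11 + 639 + 408321/11) - 170988) = √(415348/11 - 170988) = √(-1465520/11) = 4*I*√1007545/11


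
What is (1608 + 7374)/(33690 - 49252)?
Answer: -4491/7781 ≈ -0.57718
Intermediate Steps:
(1608 + 7374)/(33690 - 49252) = 8982/(-15562) = 8982*(-1/15562) = -4491/7781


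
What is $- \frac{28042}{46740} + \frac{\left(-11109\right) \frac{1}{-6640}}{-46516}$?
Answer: $- \frac{433087316837}{721820402880} \approx -0.59999$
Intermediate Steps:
$- \frac{28042}{46740} + \frac{\left(-11109\right) \frac{1}{-6640}}{-46516} = \left(-28042\right) \frac{1}{46740} + \left(-11109\right) \left(- \frac{1}{6640}\right) \left(- \frac{1}{46516}\right) = - \frac{14021}{23370} + \frac{11109}{6640} \left(- \frac{1}{46516}\right) = - \frac{14021}{23370} - \frac{11109}{308866240} = - \frac{433087316837}{721820402880}$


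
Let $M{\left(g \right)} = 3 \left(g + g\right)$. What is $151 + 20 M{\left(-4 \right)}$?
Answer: $-329$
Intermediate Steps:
$M{\left(g \right)} = 6 g$ ($M{\left(g \right)} = 3 \cdot 2 g = 6 g$)
$151 + 20 M{\left(-4 \right)} = 151 + 20 \cdot 6 \left(-4\right) = 151 + 20 \left(-24\right) = 151 - 480 = -329$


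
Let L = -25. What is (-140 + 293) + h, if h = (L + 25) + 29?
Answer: 182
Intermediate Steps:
h = 29 (h = (-25 + 25) + 29 = 0 + 29 = 29)
(-140 + 293) + h = (-140 + 293) + 29 = 153 + 29 = 182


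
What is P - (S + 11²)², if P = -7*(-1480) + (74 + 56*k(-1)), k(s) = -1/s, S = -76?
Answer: 8465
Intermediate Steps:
P = 10490 (P = -7*(-1480) + (74 + 56*(-1/(-1))) = 10360 + (74 + 56*(-1*(-1))) = 10360 + (74 + 56*1) = 10360 + (74 + 56) = 10360 + 130 = 10490)
P - (S + 11²)² = 10490 - (-76 + 11²)² = 10490 - (-76 + 121)² = 10490 - 1*45² = 10490 - 1*2025 = 10490 - 2025 = 8465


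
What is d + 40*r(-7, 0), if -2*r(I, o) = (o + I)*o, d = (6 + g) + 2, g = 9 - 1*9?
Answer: 8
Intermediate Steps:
g = 0 (g = 9 - 9 = 0)
d = 8 (d = (6 + 0) + 2 = 6 + 2 = 8)
r(I, o) = -o*(I + o)/2 (r(I, o) = -(o + I)*o/2 = -(I + o)*o/2 = -o*(I + o)/2)
d + 40*r(-7, 0) = 8 + 40*(-1/2*0*(-7 + 0)) = 8 + 40*(-1/2*0*(-7)) = 8 + 40*0 = 8 + 0 = 8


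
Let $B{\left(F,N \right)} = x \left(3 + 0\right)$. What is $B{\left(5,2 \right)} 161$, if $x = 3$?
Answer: $1449$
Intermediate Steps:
$B{\left(F,N \right)} = 9$ ($B{\left(F,N \right)} = 3 \left(3 + 0\right) = 3 \cdot 3 = 9$)
$B{\left(5,2 \right)} 161 = 9 \cdot 161 = 1449$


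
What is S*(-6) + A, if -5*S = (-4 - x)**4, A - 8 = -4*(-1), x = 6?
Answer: 12012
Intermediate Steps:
A = 12 (A = 8 - 4*(-1) = 8 + 4 = 12)
S = -2000 (S = -(-4 - 1*6)**4/5 = -(-4 - 6)**4/5 = -1/5*(-10)**4 = -1/5*10000 = -2000)
S*(-6) + A = -2000*(-6) + 12 = 12000 + 12 = 12012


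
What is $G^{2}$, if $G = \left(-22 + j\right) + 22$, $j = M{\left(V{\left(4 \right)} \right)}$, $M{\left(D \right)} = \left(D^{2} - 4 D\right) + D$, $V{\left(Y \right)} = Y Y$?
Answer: $43264$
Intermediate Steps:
$V{\left(Y \right)} = Y^{2}$
$M{\left(D \right)} = D^{2} - 3 D$
$j = 208$ ($j = 4^{2} \left(-3 + 4^{2}\right) = 16 \left(-3 + 16\right) = 16 \cdot 13 = 208$)
$G = 208$ ($G = \left(-22 + 208\right) + 22 = 186 + 22 = 208$)
$G^{2} = 208^{2} = 43264$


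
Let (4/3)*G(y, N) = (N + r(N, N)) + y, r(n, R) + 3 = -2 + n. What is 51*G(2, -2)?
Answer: -1071/4 ≈ -267.75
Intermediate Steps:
r(n, R) = -5 + n (r(n, R) = -3 + (-2 + n) = -5 + n)
G(y, N) = -15/4 + 3*N/2 + 3*y/4 (G(y, N) = 3*((N + (-5 + N)) + y)/4 = 3*((-5 + 2*N) + y)/4 = 3*(-5 + y + 2*N)/4 = -15/4 + 3*N/2 + 3*y/4)
51*G(2, -2) = 51*(-15/4 + (3/2)*(-2) + (3/4)*2) = 51*(-15/4 - 3 + 3/2) = 51*(-21/4) = -1071/4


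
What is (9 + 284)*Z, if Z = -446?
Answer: -130678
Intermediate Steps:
(9 + 284)*Z = (9 + 284)*(-446) = 293*(-446) = -130678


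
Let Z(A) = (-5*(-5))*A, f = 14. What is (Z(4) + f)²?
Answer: 12996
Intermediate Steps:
Z(A) = 25*A
(Z(4) + f)² = (25*4 + 14)² = (100 + 14)² = 114² = 12996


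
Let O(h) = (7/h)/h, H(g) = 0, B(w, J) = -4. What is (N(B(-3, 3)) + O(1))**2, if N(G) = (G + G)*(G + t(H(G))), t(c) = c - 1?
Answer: 2209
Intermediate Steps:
t(c) = -1 + c
O(h) = 7/h**2
N(G) = 2*G*(-1 + G) (N(G) = (G + G)*(G + (-1 + 0)) = (2*G)*(G - 1) = (2*G)*(-1 + G) = 2*G*(-1 + G))
(N(B(-3, 3)) + O(1))**2 = (2*(-4)*(-1 - 4) + 7/1**2)**2 = (2*(-4)*(-5) + 7*1)**2 = (40 + 7)**2 = 47**2 = 2209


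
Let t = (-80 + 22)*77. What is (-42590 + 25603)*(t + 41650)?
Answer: -631644608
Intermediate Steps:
t = -4466 (t = -58*77 = -4466)
(-42590 + 25603)*(t + 41650) = (-42590 + 25603)*(-4466 + 41650) = -16987*37184 = -631644608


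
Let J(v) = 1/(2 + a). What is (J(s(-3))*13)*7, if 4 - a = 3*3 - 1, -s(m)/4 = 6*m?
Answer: -91/2 ≈ -45.500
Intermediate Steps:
s(m) = -24*m
a = -4 (a = 4 - (3*3 - 1) = 4 - (9 - 1) = 4 - 1*8 = 4 - 8 = -4)
J(v) = -1/2 (J(v) = 1/(2 - 4) = 1/(-2) = -1/2)
(J(s(-3))*13)*7 = -1/2*13*7 = -13/2*7 = -91/2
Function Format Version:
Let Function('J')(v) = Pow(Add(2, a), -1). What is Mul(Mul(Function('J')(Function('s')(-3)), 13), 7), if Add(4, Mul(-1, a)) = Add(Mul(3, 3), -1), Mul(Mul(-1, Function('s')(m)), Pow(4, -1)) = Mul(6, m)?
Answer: Rational(-91, 2) ≈ -45.500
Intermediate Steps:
Function('s')(m) = Mul(-24, m) (Function('s')(m) = Mul(-4, Mul(6, m)) = Mul(-24, m))
a = -4 (a = Add(4, Mul(-1, Add(Mul(3, 3), -1))) = Add(4, Mul(-1, Add(9, -1))) = Add(4, Mul(-1, 8)) = Add(4, -8) = -4)
Function('J')(v) = Rational(-1, 2) (Function('J')(v) = Pow(Add(2, -4), -1) = Pow(-2, -1) = Rational(-1, 2))
Mul(Mul(Function('J')(Function('s')(-3)), 13), 7) = Mul(Mul(Rational(-1, 2), 13), 7) = Mul(Rational(-13, 2), 7) = Rational(-91, 2)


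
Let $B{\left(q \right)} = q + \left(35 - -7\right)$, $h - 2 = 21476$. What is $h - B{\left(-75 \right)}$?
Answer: $21511$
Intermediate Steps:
$h = 21478$ ($h = 2 + 21476 = 21478$)
$B{\left(q \right)} = 42 + q$ ($B{\left(q \right)} = q + \left(35 + 7\right) = q + 42 = 42 + q$)
$h - B{\left(-75 \right)} = 21478 - \left(42 - 75\right) = 21478 - -33 = 21478 + 33 = 21511$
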